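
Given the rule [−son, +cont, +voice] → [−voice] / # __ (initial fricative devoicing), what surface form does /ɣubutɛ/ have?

[xubutɛ]

Only the initial segment /ɣ/ is both word-initial and matches the structural description. It is a voiced velar fricative, so [−son, +cont, +voice] holds; changing it to [−voice] with all other features held fixed yields /x/ (voiceless velar fricative). No other segment meets both the structural description and the environment, so the output is [xubutɛ].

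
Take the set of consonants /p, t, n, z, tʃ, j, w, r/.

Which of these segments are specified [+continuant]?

z, j, w, r

The feature [continuant] marks segments produced without complete oral closure. In this inventory /z, j, w, r/ have that property, so they are [+continuant]; /p, t, n, tʃ/ are [−continuant].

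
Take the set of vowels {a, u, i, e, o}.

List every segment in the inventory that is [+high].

The [+high] segments here are /u, i/; the remaining /a, e, o/ are [-high].

u, i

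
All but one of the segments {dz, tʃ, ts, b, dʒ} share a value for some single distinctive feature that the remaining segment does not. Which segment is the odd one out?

[delayed release] (equivalently [strident], [labial], [coronal]) groups all but one: /tʃ, ts, dz, dʒ/ share [+delayed release] while /b/ (voiced bilabial stop) alone is [-delayed release]. Removing any other segment would not leave a single-feature class that excludes it.

b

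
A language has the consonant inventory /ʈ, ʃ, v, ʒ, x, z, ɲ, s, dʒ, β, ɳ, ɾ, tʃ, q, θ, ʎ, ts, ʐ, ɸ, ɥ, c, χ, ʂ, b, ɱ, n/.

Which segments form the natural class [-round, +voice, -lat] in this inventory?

v, ʒ, z, ɲ, dʒ, β, ɳ, ɾ, ʐ, b, ɱ, n

Checking each segment against [-round], [+voice], [-lateral]: /v/ (voiced labiodental fricative), /ʒ/ (voiced postalveolar fricative), /z/ (voiced alveolar fricative), /ɲ/ (palatal nasal), /dʒ/ (voiced postalveolar affricate), /β/ (voiced bilabial fricative), among others, satisfy every feature; every other segment in the inventory fails at least one.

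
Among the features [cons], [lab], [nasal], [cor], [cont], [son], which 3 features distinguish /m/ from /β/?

The two segments share [+consonantal], [+labial], [−coronal]. The only features from the list on which they differ: /m/ is [+sonorant] while /β/ is [−sonorant]; /m/ is [+nasal] while /β/ is [−nasal]; /m/ is [−continuant] while /β/ is [+continuant].

[sonorant], [nasal], [continuant]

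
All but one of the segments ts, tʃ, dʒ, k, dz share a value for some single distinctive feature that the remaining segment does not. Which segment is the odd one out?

The remaining segments after removing /k/ share [+delayed release]; /k/ (voiceless velar stop) is [−delayed release]. For every other candidate removal, the leftover set fails to share any single feature value that the removed segment lacks.

k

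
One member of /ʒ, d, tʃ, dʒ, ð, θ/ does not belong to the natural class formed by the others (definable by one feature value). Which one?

The remaining segments after removing /d/ share [+distributed]; /d/ (voiced alveolar stop) is [-distributed]. For every other candidate removal, the leftover set fails to share any single feature value that the removed segment lacks.

d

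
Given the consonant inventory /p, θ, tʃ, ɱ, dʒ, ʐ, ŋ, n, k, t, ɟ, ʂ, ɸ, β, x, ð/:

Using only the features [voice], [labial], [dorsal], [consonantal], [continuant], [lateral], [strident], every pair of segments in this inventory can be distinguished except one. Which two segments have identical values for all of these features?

Both /ŋ/ and /ɟ/ are [+voice], [−labial], [+dorsal], [+consonantal], [−continuant], [−lateral], [−strident]. Since the list omits [sonorant], [nasal] and [back] — which do distinguish the velar nasal from the voiced palatal stop — this pair collapses; all other pairs remain distinct.

ŋ, ɟ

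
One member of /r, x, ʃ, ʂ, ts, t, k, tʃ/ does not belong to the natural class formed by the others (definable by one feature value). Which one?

r

The remaining segments after removing /r/ share [−voice]; /r/ (alveolar trill) is [+voice]. For every other candidate removal, the leftover set fails to share any single feature value that the removed segment lacks.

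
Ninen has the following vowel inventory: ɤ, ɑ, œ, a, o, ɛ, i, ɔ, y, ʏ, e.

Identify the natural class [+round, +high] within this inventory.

y, ʏ

Checking each segment against [+round], [+high]: /y/ (high front rounded tense vowel), /ʏ/ (high front rounded lax vowel) satisfy every feature; every other segment in the inventory fails at least one.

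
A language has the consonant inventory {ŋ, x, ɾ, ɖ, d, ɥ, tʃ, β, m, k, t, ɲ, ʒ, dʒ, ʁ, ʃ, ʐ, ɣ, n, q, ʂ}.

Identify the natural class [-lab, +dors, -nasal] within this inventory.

x, k, ʁ, ɣ, q

The [-labial] segments are /ŋ, x, ɾ, ɖ, d, tʃ, k, t, ɲ, ʒ, dʒ, ʁ, ʃ, ʐ, ɣ, n, q, ʂ/.
Of those, [+dorsal] gives /ŋ, x, k, ɲ, ʁ, ɣ, q/.
Then [-nasal] leaves /x, k, ʁ, ɣ, q/.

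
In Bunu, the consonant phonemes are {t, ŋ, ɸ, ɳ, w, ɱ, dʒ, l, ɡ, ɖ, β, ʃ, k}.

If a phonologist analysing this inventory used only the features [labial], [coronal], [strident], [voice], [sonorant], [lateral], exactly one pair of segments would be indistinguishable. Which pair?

On the given features, /ɱ/ and /w/ have an identical profile: [+labial], [−coronal], [−strident], [+voice], [+sonorant], [−lateral]. No other two segments in the inventory coincide on all 6 features. (They do differ in [nasal], [continuant], [round] and [dorsal], which are not among the given features.)

ɱ, w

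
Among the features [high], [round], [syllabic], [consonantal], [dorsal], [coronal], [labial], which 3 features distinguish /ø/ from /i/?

/ø/ is the mid front rounded tense vowel and /i/ is the high front unrounded tense vowel. Both are [+syllabic], [-consonantal], [+dorsal], [-coronal]. /ø/ is [+labial] while /i/ is [-labial]; /ø/ is [+round] while /i/ is [-round]; /ø/ is [-high] while /i/ is [+high], so the distinguishing features are [labial], [round], [high].

[labial], [round], [high]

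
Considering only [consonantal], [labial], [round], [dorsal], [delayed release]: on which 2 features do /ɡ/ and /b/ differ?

[labial], [dorsal]

/ɡ/ (voiced velar stop) and /b/ (voiced bilabial stop) agree on [+consonantal], [−round], [−delayed release]. They differ on [labial] (/ɡ/ [−], /b/ [+]), [dorsal] (/ɡ/ [+], /b/ [−]).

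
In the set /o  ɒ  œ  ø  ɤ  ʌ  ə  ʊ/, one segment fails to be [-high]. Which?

ʊ

/ʊ/ is the high back rounded lax vowel, which is [+high]; the rest — /o, ɒ, ʌ, ə, ø, œ, ɤ/ — are [-high].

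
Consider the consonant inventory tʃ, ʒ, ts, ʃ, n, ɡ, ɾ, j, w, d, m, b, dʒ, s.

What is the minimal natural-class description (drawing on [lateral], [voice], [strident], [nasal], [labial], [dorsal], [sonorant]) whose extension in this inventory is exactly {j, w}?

Every target segment is [+sonorant], [+dorsal]; each remaining inventory member fails at least one of these. Each conjunct is needed — [+dorsal] alone would also admit /ɡ/; [+sonorant] alone would also admit /n, ɾ, m/ — and no other single listed feature has exactly this extension, so two is the minimum.

[+sonorant, +dorsal]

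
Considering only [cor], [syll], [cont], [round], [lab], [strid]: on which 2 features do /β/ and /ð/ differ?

The two segments share [-syllabic], [+continuant], [-round], [-strident]. The only features from the list on which they differ: /β/ is [+labial] while /ð/ is [-labial]; /β/ is [-coronal] while /ð/ is [+coronal].

[labial], [coronal]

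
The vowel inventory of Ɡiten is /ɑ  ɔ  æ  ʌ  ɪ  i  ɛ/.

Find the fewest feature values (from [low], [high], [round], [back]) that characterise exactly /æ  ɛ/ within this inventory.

[-high, -back]

/æ, ɛ/ are all [-high], [-back], and no other segment in the inventory matches both values. Dropping any one of them over-generates: [-back] alone would also admit /ɪ, i/; [-high] alone would also admit /ɑ, ɔ, ʌ/. No other single listed feature picks out exactly this set either, so fewer than two features will not do.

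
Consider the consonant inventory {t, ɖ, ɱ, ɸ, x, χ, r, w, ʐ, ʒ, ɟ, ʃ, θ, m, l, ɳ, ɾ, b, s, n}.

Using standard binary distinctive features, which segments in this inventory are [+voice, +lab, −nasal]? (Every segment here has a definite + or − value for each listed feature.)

First, the [+voice] segments are /ɖ, ɱ, r, w, ʐ, ʒ, ɟ, m, l, ɳ, ɾ, b, n/.
Of those, [+labial] gives /ɱ, w, m, b/.
Then [−nasal] leaves /w, b/.

w, b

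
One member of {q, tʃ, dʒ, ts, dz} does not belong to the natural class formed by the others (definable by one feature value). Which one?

q

The remaining segments after removing /q/ share [+delayed release]; /q/ (voiceless uvular stop) is [-delayed release]. For every other candidate removal, the leftover set fails to share any single feature value that the removed segment lacks.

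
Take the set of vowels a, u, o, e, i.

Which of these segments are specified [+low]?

The [+low] segments here are /a/; the remaining /u, o, e, i/ are [-low].

a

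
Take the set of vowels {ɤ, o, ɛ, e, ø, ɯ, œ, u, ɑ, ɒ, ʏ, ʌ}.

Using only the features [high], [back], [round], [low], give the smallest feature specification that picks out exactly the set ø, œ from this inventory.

Every target segment is [−high], [−back], [+round]; each remaining inventory member fails at least one of these. Each conjunct is needed — [−back, +round] alone would also admit /ʏ/; [−high, +round] alone would also admit /o, ɒ/; [−high, −back] alone would also admit /ɛ, e/ — and no other combination of two listed features has exactly this extension, so three is the minimum.

[−high, −back, +round]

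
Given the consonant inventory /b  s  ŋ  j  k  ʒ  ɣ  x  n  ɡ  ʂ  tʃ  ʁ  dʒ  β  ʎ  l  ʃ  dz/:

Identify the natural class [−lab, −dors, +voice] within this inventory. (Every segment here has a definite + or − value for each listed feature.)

ʒ, n, dʒ, l, dz

Eliminate segments failing any feature: /b, β/ are [+labial]; /s, ʂ, tʃ, ʃ/ are [−voice]; /ŋ, j, k, ɣ, x, ɡ, ʁ, ʎ/ are [+dorsal]. The remaining /ʒ, n, dʒ, l, dz/ satisfy [−labial], [−dorsal], [+voice].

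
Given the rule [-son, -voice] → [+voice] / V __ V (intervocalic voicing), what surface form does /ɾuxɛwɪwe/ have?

Only /x/ occurs between two vowels (/u/ __ /ɛ/) and matches the structural description. It is a voiceless velar fricative, so [-son, -voice] holds; changing it to [+voice] with all other features held fixed yields /ɣ/ (voiced velar fricative). No other segment meets both the structural description and the environment, so the output is [ɾuɣɛwɪwe].

[ɾuɣɛwɪwe]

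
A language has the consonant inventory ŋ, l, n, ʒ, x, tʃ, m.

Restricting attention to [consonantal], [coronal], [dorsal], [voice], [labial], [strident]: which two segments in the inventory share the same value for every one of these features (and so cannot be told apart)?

n, l

/n/ (alveolar nasal) and /l/ (alveolar lateral approximant) are both [+consonantal], [+coronal], [−dorsal], [+voice], [−labial], [−strident], so none of the listed features separates them. (They do differ in [nasal] and [lateral], which are not among the given features.) Every other pair in the inventory differs on at least one listed feature.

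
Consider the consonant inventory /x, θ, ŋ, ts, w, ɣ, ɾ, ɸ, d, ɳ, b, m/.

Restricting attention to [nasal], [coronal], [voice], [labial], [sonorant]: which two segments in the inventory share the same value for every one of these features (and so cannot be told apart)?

ts, θ

Both /ts/ and /θ/ are [-nasal], [+coronal], [-voice], [-labial], [-sonorant]. Since the list omits [continuant], [strident] and [distributed] — which do distinguish the voiceless alveolar affricate from the voiceless dental fricative — this pair collapses; all other pairs remain distinct.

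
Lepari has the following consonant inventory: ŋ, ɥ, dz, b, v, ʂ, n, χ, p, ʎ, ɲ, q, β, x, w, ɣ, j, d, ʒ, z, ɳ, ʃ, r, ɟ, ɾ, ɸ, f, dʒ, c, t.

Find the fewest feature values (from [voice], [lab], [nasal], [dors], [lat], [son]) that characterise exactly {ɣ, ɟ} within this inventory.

The class [-sonorant], [+voice], [+dorsal] has exactly /ɣ, ɟ/ as its extension in this inventory. No smaller conjunction from the listed features achieves this: [+voice, +dorsal] alone would also admit /ŋ, ɥ, ʎ, ɲ, …/; [-sonorant, +dorsal] alone would also admit /χ, q, x, c/; [-sonorant, +voice] alone would also admit /dz, b, v, β, …/; and checking the remaining two-feature bundles turns up none with this extension.

[-son, +voice, +dors]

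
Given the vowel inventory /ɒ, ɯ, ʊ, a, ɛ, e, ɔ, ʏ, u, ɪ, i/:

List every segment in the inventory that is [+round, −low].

ʊ, ɔ, ʏ, u

The [+round] segments are /ɒ, ʊ, ɔ, ʏ, u/.
Of those, [−low] leaves /ʊ, ɔ, ʏ, u/.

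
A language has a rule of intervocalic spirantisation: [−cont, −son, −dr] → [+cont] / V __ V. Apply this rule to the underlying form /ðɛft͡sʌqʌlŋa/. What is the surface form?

[ðɛft͡sʌχʌlŋa]

/q/ satisfies [−cont, −son, −dr] and sits in V __ V. The [+continuant] counterpart of the voiceless uvular stop is /χ/. Other segments in /ðɛft͡sʌqʌlŋa/ either fail the structural description or are not in the environment, so the surface form is [ðɛft͡sʌχʌlŋa].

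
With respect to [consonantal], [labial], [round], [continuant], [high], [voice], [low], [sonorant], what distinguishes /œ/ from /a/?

[labial], [round], [low]

/œ/ (mid front rounded lax vowel) and /a/ (low unrounded vowel) agree on [−consonantal], [+continuant], [−high], [+voice], [+sonorant]. They differ on [labial] (/œ/ [+], /a/ [−]), [round] (/œ/ [+], /a/ [−]), [low] (/œ/ [−], /a/ [+]).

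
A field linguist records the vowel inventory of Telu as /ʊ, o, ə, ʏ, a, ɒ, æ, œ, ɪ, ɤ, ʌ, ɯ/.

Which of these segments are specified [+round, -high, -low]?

o, œ

Eliminate segments failing any feature: /ʊ, ʏ/ are [+high]; /ə, a, æ, ɪ, ɤ, ʌ, ɯ/ are [-round]; /ɒ/ is [+low]. The remaining /o, œ/ satisfy [+round], [-high], [-low].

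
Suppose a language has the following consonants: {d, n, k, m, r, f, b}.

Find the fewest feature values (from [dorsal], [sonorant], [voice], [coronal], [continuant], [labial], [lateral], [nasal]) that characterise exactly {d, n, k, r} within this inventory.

[−labial]

Every target segment is [−labial] and no other inventory member is, so one feature is enough.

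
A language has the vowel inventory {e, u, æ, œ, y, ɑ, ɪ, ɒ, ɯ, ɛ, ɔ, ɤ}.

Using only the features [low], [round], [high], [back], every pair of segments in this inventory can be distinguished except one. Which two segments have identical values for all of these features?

On the given features, /ɛ/ and /e/ have an identical profile: [−low], [−round], [−high], [−back]. No other two segments in the inventory coincide on all 4 features. (They do differ in [tense], which is not among the given features.)

ɛ, e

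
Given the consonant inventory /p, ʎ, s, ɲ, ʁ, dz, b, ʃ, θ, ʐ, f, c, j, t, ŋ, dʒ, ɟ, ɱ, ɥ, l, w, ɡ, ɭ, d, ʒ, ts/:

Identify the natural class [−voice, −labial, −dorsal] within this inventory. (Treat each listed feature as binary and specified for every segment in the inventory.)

s, ʃ, θ, t, ts

Eliminate segments failing any feature: /p, f/ are [+labial]; /ʎ, ɲ, ʁ, dz, b, ʐ, j, ŋ, dʒ, ɟ, ɱ, ɥ, l, w, ɡ, ɭ, d, ʒ/ are [+voice]; /c/ is [+dorsal]. The remaining /s, ʃ, θ, t, ts/ satisfy [−voice], [−labial], [−dorsal].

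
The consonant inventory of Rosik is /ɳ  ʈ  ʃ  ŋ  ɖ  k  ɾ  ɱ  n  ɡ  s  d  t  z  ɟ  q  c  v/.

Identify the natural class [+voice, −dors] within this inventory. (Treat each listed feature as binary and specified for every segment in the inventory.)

ɳ, ɖ, ɾ, ɱ, n, d, z, v

Among the inventory, the [+voice] segments are /ɳ, ŋ, ɖ, ɾ, ɱ, n, ɡ, d, z, ɟ, v/.
Intersecting with [−dorsal] leaves /ɳ, ɖ, ɾ, ɱ, n, d, z, v/.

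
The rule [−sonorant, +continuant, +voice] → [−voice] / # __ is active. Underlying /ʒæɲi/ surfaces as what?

Only the initial segment /ʒ/ is both word-initial and matches the structural description. It is a voiced postalveolar fricative, so [−sonorant, +continuant, +voice] holds; changing it to [−voice] with all other features held fixed yields /ʃ/ (voiceless postalveolar fricative). No other segment meets both the structural description and the environment, so the output is [ʃæɲi].

[ʃæɲi]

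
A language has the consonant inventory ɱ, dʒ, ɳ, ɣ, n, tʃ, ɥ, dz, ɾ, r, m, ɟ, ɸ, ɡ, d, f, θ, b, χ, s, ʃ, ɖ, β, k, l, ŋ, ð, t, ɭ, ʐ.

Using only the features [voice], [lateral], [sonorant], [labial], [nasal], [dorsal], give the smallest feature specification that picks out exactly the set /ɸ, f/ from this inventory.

[−voice, +labial]

/ɸ, f/ are all [−voice], [+labial], and no other segment in the inventory matches both values. Dropping any one of them over-generates: [+labial] alone would also admit /ɱ, ɥ, m, b, …/; [−voice] alone would also admit /tʃ, θ, χ, s, …/. No other single listed feature picks out exactly this set either, so fewer than two features will not do.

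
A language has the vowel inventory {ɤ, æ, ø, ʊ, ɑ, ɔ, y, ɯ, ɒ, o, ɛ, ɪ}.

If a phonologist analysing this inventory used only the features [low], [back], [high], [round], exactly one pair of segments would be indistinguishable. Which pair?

Both /ɔ/ and /o/ are [−low], [+back], [−high], [+round]. Since the list omits [tense] — which does distinguish the mid back rounded lax vowel from the mid back rounded tense vowel — this pair collapses; all other pairs remain distinct.

ɔ, o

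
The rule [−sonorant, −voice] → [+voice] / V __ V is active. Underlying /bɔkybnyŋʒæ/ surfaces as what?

Only /k/ occurs between two vowels (/ɔ/ __ /y/) and matches the structural description. It is a voiceless velar stop, so [−sonorant, −voice] holds; changing it to [+voice] with all other features held fixed yields /ɡ/ (voiced velar stop). No other segment meets both the structural description and the environment, so the output is [bɔɡybnyŋʒæ].

[bɔɡybnyŋʒæ]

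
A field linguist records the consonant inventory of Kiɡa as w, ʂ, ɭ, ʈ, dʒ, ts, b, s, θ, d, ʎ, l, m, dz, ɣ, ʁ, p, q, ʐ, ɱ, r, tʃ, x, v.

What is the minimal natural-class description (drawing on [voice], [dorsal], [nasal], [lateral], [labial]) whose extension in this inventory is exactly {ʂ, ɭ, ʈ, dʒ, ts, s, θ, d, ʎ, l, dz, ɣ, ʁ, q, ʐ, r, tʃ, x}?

[-labial]

Every target segment is [-labial] and no other inventory member is, so one feature is enough.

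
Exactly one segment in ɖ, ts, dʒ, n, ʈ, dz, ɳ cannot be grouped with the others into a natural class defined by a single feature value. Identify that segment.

/ɳ, ʈ, dz, n, ɖ, ts/ are all [−distributed], but /dʒ/ (voiced postalveolar affricate) is [+distributed]. No other single segment can be removed to leave a set sharing one feature value that the removed segment lacks, so /dʒ/ is the odd one out.

dʒ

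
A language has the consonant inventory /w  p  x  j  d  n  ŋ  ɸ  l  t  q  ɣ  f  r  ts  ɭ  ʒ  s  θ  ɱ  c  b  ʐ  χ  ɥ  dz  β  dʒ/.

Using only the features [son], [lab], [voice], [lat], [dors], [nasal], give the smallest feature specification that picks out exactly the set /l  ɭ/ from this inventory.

Every target segment is [+lateral] and no other inventory member is, so one feature is enough.

[+lat]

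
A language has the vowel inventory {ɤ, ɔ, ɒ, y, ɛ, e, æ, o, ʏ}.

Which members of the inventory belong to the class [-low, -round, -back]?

ɛ, e

Checking each segment against [-low], [-round], [-back]: /ɛ/ (mid front unrounded lax vowel), /e/ (mid front unrounded tense vowel) satisfy every feature; every other segment in the inventory fails at least one.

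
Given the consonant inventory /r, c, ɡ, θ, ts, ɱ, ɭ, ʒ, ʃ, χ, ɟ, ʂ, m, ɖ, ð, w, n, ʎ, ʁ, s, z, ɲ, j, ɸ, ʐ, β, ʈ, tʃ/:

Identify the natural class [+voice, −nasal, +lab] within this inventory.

w, β

Checking each segment against [+voice], [−nasal], [+labial]: /w/ (labial-velar glide), /β/ (voiced bilabial fricative) satisfy every feature; every other segment in the inventory fails at least one.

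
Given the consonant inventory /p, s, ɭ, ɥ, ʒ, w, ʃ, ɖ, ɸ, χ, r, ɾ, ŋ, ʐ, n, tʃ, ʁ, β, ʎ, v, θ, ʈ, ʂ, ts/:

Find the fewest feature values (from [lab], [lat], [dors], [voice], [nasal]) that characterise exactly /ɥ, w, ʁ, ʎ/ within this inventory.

[+voice, −nasal, +dors]

The class [+voice], [−nasal], [+dorsal] has exactly /ɥ, w, ʁ, ʎ/ as its extension in this inventory. No smaller conjunction from the listed features achieves this: [−nasal, +dorsal] alone would also admit /χ/; [+voice, +dorsal] alone would also admit /ŋ/; [+voice, −nasal] alone would also admit /ɭ, ʒ, ɖ, r, …/; and checking the remaining two-feature bundles turns up none with this extension.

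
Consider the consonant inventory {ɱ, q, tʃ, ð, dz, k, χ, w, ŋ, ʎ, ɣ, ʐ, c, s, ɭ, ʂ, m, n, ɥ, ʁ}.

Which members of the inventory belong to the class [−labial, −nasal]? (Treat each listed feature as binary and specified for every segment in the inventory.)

Among the inventory, the [−labial] segments are /q, tʃ, ð, dz, k, χ, ŋ, ʎ, ɣ, ʐ, c, s, ɭ, ʂ, n, ʁ/.
Within that set, [−nasal] leaves /q, tʃ, ð, dz, k, χ, ʎ, ɣ, ʐ, c, s, ɭ, ʂ, ʁ/.

q, tʃ, ð, dz, k, χ, ʎ, ɣ, ʐ, c, s, ɭ, ʂ, ʁ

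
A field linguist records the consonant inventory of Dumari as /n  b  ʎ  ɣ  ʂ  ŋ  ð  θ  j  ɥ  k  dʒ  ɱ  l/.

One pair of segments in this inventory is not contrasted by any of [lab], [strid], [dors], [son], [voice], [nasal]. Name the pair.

Both /ʎ/ and /j/ are [-labial], [-strident], [+dorsal], [+sonorant], [+voice], [-nasal]. Since the list omits [lateral] — which does distinguish the palatal lateral approximant from the palatal glide — this pair collapses; all other pairs remain distinct.

ʎ, j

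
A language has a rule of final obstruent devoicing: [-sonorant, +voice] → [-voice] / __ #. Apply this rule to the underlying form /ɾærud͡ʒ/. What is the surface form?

/d͡ʒ/ satisfies [-sonorant, +voice] and sits in __ #. The [-voice] counterpart of the voiced postalveolar affricate is /t͡ʃ/. Other segments in /ɾærud͡ʒ/ either fail the structural description or are not in the environment, so the surface form is [ɾærut͡ʃ].

[ɾærut͡ʃ]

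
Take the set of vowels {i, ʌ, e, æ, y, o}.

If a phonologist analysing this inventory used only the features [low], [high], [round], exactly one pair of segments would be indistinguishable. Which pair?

e, ʌ

Both /e/ and /ʌ/ are [−low], [−high], [−round]. Since the list omits [back] and [tense] — which do distinguish the mid front unrounded tense vowel from the mid back unrounded lax vowel — this pair collapses; all other pairs remain distinct.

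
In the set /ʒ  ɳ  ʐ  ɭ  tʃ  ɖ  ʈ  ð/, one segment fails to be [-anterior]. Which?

ð

Every segment except /ð/ is [-anterior]. /ð/ (voiced dental fricative) is [+anterior], so it is the exception.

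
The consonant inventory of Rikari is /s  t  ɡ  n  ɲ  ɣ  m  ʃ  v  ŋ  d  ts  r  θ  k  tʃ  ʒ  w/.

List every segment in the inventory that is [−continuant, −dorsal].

t, n, m, d, ts, tʃ

Checking each segment against [−continuant], [−dorsal]: /t/ (voiceless alveolar stop), /n/ (alveolar nasal), /m/ (bilabial nasal), /d/ (voiced alveolar stop), /ts/ (voiceless alveolar affricate), /tʃ/ (voiceless postalveolar affricate) satisfy every feature; every other segment in the inventory fails at least one.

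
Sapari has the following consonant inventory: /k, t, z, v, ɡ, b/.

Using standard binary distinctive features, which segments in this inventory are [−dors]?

t, z, v, b

The feature [dorsal] marks segments articulated with the tongue body. In this inventory /t, z, v, b/ lack that property, so they are [−dorsal]; /k, ɡ/ are [+dorsal].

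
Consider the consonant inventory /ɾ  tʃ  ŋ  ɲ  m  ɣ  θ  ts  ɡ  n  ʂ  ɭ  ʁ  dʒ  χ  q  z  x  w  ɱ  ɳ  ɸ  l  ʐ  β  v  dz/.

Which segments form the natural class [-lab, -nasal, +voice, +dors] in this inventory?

ɣ, ɡ, ʁ

Checking each segment against [-labial], [-nasal], [+voice], [+dorsal]: /ɣ/ (voiced velar fricative), /ɡ/ (voiced velar stop), /ʁ/ (voiced uvular fricative) satisfy every feature; every other segment in the inventory fails at least one.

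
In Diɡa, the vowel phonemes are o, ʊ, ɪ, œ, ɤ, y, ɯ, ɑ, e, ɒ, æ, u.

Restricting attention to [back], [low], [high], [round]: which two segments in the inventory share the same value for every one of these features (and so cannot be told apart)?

On the given features, /ʊ/ and /u/ have an identical profile: [+back], [−low], [+high], [+round]. No other two segments in the inventory coincide on all 4 features. (They do differ in [tense], which is not among the given features.)

ʊ, u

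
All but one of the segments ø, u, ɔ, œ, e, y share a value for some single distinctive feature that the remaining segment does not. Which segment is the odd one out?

e

The remaining segments after removing /e/ share [+round]; /e/ (mid front unrounded tense vowel) is [−round]. For every other candidate removal, the leftover set fails to share any single feature value that the removed segment lacks.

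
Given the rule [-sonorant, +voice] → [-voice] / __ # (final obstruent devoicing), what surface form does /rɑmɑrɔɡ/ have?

Only the final segment /ɡ/ is both word-final and matches the structural description. It is a voiced velar stop, so [-sonorant, +voice] holds; changing it to [-voice] with all other features held fixed yields /k/ (voiceless velar stop). No other segment meets both the structural description and the environment, so the output is [rɑmɑrɔk].

[rɑmɑrɔk]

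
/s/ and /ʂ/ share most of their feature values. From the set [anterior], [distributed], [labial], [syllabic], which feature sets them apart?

/s/ (voiceless alveolar fricative) and /ʂ/ (voiceless retroflex fricative) agree on [−distributed], [−labial], [−syllabic]. They differ on [anterior] (/s/ [+], /ʂ/ [−]).

[anterior]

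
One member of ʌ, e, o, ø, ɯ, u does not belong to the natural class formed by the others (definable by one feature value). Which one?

ʌ

[tense] groups all but one: /e, ø, ɯ, o, u/ share [+tense] while /ʌ/ (mid back unrounded lax vowel) alone is [−tense]. Removing any other segment would not leave a single-feature class that excludes it.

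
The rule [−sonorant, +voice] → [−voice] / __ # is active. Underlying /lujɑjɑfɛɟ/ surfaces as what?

[lujɑjɑfɛc]

/ɟ/ satisfies [−sonorant, +voice] and sits in __ #. The [−voice] counterpart of the voiced palatal stop is /c/. Other segments in /lujɑjɑfɛɟ/ either fail the structural description or are not in the environment, so the surface form is [lujɑjɑfɛc].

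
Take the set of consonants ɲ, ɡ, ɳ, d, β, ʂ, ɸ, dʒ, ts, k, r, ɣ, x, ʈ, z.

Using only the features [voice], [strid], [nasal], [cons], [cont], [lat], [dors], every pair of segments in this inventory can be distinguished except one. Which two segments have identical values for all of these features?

Both /r/ and /β/ are [+voice], [−strident], [−nasal], [+consonantal], [+continuant], [−lateral], [−dorsal]. Since the list omits [sonorant], [labial] and [coronal] — which do distinguish the alveolar trill from the voiced bilabial fricative — this pair collapses; all other pairs remain distinct.

r, β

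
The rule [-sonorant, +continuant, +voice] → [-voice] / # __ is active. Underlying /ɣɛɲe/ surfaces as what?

[xɛɲe]

Only the initial segment /ɣ/ is both word-initial and matches the structural description. It is a voiced velar fricative, so [-sonorant, +continuant, +voice] holds; changing it to [-voice] with all other features held fixed yields /x/ (voiceless velar fricative). No other segment meets both the structural description and the environment, so the output is [xɛɲe].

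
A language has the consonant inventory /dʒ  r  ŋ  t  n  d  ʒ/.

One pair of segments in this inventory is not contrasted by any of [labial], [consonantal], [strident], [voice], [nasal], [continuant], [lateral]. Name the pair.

Both /n/ and /ŋ/ are [-labial], [+consonantal], [-strident], [+voice], [+nasal], [-continuant], [-lateral]. Since the list omits [coronal] and [dorsal] — which do distinguish the alveolar nasal from the velar nasal — this pair collapses; all other pairs remain distinct.

n, ŋ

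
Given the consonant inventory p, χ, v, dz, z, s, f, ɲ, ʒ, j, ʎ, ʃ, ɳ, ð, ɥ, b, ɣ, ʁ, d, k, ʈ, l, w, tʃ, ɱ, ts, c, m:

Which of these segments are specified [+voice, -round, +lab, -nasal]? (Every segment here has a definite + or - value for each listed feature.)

The [+voice] segments are /v, dz, z, ɲ, ʒ, j, ʎ, ɳ, ð, ɥ, b, ɣ, ʁ, d, l, w, ɱ, m/.
Intersecting with [-round] gives /v, dz, z, ɲ, ʒ, j, ʎ, ɳ, ð, b, ɣ, ʁ, d, l, ɱ, m/.
Intersecting with [+labial] gives /v, b, ɱ, m/.
Among these, [-nasal] leaves /v, b/.

v, b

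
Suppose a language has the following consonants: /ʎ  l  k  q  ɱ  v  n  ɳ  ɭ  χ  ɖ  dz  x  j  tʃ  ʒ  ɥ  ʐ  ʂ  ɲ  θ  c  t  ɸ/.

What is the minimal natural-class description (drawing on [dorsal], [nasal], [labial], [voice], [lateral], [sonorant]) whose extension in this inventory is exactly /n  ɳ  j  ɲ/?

[+sonorant, -lateral, -labial]

/n, ɳ, j, ɲ/ are all [+sonorant], [-lateral], [-labial], and no other segment in the inventory matches all three values. Dropping any one of them over-generates: [-lateral, -labial] alone would also admit /k, q, χ, ɖ, …/; [+sonorant, -labial] alone would also admit /ʎ, l, ɭ/; [+sonorant, -lateral] alone would also admit /ɱ, ɥ/. No other combination of two listed features picks out exactly this set either, so fewer than three features will not do.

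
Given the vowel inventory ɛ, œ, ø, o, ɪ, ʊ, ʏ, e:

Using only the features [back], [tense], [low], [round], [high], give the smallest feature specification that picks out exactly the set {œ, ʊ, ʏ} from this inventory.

Every target segment is [+round], [-tense]; each remaining inventory member fails at least one of these. Each conjunct is needed — [-tense] alone would also admit /ɛ, ɪ/; [+round] alone would also admit /ø, o/ — and no other single listed feature has exactly this extension, so two is the minimum.

[+round, -tense]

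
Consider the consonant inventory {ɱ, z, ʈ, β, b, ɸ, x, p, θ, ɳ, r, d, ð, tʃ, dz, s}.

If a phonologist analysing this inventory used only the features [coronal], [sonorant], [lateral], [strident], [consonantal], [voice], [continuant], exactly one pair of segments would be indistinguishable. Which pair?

Both /ɸ/ and /x/ are [-coronal], [-sonorant], [-lateral], [-strident], [+consonantal], [-voice], [+continuant]. Since the list omits [labial] and [dorsal] — which do distinguish the voiceless bilabial fricative from the voiceless velar fricative — this pair collapses; all other pairs remain distinct.

ɸ, x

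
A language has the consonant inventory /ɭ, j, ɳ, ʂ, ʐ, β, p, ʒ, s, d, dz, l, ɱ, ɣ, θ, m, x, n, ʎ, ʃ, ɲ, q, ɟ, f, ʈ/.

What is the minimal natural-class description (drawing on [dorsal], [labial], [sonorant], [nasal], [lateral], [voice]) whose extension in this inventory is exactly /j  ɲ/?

[+sonorant, -lateral, +dorsal]

Every target segment is [+sonorant], [-lateral], [+dorsal]; each remaining inventory member fails at least one of these. Each conjunct is needed — [-lateral, +dorsal] alone would also admit /ɣ, x, q, ɟ/; [+sonorant, +dorsal] alone would also admit /ʎ/; [+sonorant, -lateral] alone would also admit /ɳ, ɱ, m, n/ — and no other combination of two listed features has exactly this extension, so three is the minimum.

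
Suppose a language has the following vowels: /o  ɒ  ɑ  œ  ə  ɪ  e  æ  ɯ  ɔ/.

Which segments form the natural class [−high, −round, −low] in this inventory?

ə, e

Among the inventory, the [−high] segments are /o, ɒ, ɑ, œ, ə, e, æ, ɔ/.
Intersecting with [−round] gives /ɑ, ə, e, æ/.
Among these, [−low] leaves /ə, e/.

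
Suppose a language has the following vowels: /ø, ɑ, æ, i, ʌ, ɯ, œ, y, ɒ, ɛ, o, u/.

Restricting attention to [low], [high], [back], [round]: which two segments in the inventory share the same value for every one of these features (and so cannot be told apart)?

On the given features, /œ/ and /ø/ have an identical profile: [−low], [−high], [−back], [+round]. No other two segments in the inventory coincide on all 4 features. (They do differ in [tense], which is not among the given features.)

œ, ø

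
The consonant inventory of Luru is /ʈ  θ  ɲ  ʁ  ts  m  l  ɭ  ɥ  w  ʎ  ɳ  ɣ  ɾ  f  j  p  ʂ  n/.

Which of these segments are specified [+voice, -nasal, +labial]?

Checking each segment against [+voice], [-nasal], [+labial]: /ɥ/ (labial-palatal glide), /w/ (labial-velar glide) satisfy every feature; every other segment in the inventory fails at least one.

ɥ, w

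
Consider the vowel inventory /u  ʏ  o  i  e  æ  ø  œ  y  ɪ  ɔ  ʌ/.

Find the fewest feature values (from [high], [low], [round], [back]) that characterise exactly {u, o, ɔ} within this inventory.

Every target segment is [+back], [+round]; each remaining inventory member fails at least one of these. Each conjunct is needed — [+round] alone would also admit /ʏ, ø, œ, y/; [+back] alone would also admit /ʌ/ — and no other single listed feature has exactly this extension, so two is the minimum.

[+back, +round]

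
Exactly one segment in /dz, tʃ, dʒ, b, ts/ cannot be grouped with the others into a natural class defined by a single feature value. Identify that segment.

b

/ts, tʃ, dʒ, dz/ are all [+delayed release], but /b/ (voiced bilabial stop) is [-delayed release]. No other single segment can be removed to leave a set sharing one feature value that the removed segment lacks, so /b/ is the odd one out.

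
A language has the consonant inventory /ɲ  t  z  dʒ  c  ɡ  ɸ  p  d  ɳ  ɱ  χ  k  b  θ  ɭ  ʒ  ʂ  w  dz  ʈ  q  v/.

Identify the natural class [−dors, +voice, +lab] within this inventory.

Eliminate segments failing any feature: /ɲ, c, ɡ, χ, k, w, q/ are [+dorsal]; /t, ɸ, p, θ, ʂ, ʈ/ are [−voice]; /z, dʒ, d, ɳ, ɭ, ʒ, dz/ are [−labial]. The remaining /ɱ, b, v/ satisfy [−dorsal], [+voice], [+labial].

ɱ, b, v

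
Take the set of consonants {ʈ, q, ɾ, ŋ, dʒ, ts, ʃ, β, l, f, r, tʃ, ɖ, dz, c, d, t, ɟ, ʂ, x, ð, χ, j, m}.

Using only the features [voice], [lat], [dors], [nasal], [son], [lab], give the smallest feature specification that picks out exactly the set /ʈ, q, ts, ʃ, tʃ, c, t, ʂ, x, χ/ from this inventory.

The class [-voice], [-labial] has exactly /ʈ, q, ts, ʃ, tʃ, c, t, ʂ, x, χ/ as its extension in this inventory. No smaller conjunction from the listed features achieves this: [-labial] alone would also admit /ɾ, ŋ, dʒ, l, …/; [-voice] alone would also admit /f/; and checking the remaining single features turns up none with this extension.

[-voice, -lab]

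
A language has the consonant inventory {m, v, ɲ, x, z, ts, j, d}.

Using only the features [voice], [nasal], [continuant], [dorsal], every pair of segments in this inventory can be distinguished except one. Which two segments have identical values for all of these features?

Both /z/ and /v/ are [+voice], [−nasal], [+continuant], [−dorsal]. Since the list omits [labial] and [coronal] — which do distinguish the voiced alveolar fricative from the voiced labiodental fricative — this pair collapses; all other pairs remain distinct.

z, v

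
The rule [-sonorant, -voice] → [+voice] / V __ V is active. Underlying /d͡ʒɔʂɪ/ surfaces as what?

[d͡ʒɔʐɪ]

The only segment in the rule's environment that also matches [-sonorant, -voice] is /ʂ/. Applying [+voice] turns the voiceless retroflex fricative into /ʐ/ (voiced retroflex fricative), giving [d͡ʒɔʐɪ].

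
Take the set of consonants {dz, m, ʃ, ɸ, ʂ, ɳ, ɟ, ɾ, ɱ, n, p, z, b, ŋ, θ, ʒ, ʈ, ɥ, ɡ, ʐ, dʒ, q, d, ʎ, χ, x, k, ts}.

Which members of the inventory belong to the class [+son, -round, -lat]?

First, the [+sonorant] segments are /m, ɳ, ɾ, ɱ, n, ŋ, ɥ, ʎ/.
Then [-round] gives /m, ɳ, ɾ, ɱ, n, ŋ, ʎ/.
Then [-lateral] leaves /m, ɳ, ɾ, ɱ, n, ŋ/.

m, ɳ, ɾ, ɱ, n, ŋ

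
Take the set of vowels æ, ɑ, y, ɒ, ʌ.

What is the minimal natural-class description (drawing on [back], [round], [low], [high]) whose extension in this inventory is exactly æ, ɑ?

Every target segment is [+low], [−round]; each remaining inventory member fails at least one of these. Each conjunct is needed — [−round] alone would also admit /ʌ/; [+low] alone would also admit /ɒ/ — and no other single listed feature has exactly this extension, so two is the minimum.

[+low, −round]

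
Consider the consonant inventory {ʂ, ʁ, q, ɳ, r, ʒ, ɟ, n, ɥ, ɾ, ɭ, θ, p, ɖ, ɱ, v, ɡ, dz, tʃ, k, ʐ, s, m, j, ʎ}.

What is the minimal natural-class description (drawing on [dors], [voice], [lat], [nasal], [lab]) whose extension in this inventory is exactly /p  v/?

[−nasal, +lab, −dors]

Every target segment is [−nasal], [+labial], [−dorsal]; each remaining inventory member fails at least one of these. Each conjunct is needed — [+labial, −dorsal] alone would also admit /ɱ, m/; [−nasal, −dorsal] alone would also admit /ʂ, r, ʒ, ɾ, …/; [−nasal, +labial] alone would also admit /ɥ/ — and no other combination of two listed features has exactly this extension, so three is the minimum.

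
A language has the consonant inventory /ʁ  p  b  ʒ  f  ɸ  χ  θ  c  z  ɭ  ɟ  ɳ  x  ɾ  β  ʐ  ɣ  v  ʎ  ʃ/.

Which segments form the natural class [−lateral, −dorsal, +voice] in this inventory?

b, ʒ, z, ɳ, ɾ, β, ʐ, v

First, the [−lateral] segments are /ʁ, p, b, ʒ, f, ɸ, χ, θ, c, z, ɟ, ɳ, x, ɾ, β, ʐ, ɣ, v, ʃ/.
Within that set, [−dorsal] gives /p, b, ʒ, f, ɸ, θ, z, ɳ, ɾ, β, ʐ, v, ʃ/.
Of those, [+voice] leaves /b, ʒ, z, ɳ, ɾ, β, ʐ, v/.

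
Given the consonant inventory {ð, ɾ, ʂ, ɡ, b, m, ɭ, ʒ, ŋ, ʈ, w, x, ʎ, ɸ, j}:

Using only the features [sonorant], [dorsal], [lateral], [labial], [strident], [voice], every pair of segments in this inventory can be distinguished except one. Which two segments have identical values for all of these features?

ŋ, j

On the given features, /ŋ/ and /j/ have an identical profile: [+sonorant], [+dorsal], [−lateral], [−labial], [−strident], [+voice]. No other two segments in the inventory coincide on all 6 features. (They do differ in [nasal], [continuant] and [back], which are not among the given features.)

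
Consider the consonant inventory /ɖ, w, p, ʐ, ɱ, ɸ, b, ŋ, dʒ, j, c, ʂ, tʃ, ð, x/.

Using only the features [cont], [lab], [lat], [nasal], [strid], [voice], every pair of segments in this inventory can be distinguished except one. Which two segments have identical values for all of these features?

ð, j

On the given features, /ð/ and /j/ have an identical profile: [+continuant], [−labial], [−lateral], [−nasal], [−strident], [+voice]. No other two segments in the inventory coincide on all 6 features. (They do differ in [sonorant] and [dorsal], which are not among the given features.)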